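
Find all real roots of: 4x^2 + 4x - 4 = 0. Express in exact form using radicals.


Using the quadratic formula: x = (-b ± sqrt(b^2 - 4ac)) / (2a)
Here a = 4, b = 4, c = -4
Discriminant = b^2 - 4ac = 4^2 - 4(4)(-4) = 16 + 64 = 80
Since discriminant = 80 > 0, there are two real roots.
x = (-4 ± 4*sqrt(5)) / 8
Simplifying: x = (-1 ± sqrt(5)) / 2
Numerically: x ≈ 0.6180 or x ≈ -1.6180

x = (-1 + sqrt(5)) / 2 or x = (-1 - sqrt(5)) / 2


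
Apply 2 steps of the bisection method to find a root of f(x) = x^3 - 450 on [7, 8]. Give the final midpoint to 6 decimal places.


f(x) = x^3 - 450
f(7) = -107 < 0
f(8) = 62 > 0

Step 1: midpoint = (7.000000 + 8.000000)/2 = 7.500000
  f(7.500000) = -28.125000
  f(mid) < 0, so root is in [7.500000, 8.000000]

Step 2: midpoint = (7.500000 + 8.000000)/2 = 7.750000
  f(7.750000) = 15.484375
  f(mid) > 0, so root is in [7.500000, 7.750000]

midpoint = 7.750000


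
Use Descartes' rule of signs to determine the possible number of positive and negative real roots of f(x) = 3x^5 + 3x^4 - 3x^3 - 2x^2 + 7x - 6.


Descartes' rule of signs:

For positive roots, count sign changes in f(x) = 3x^5 + 3x^4 - 3x^3 - 2x^2 + 7x - 6:
Signs of coefficients: +, +, -, -, +, -
Number of sign changes: 3
Possible positive real roots: 3, 1

For negative roots, examine f(-x) = -3x^5 + 3x^4 + 3x^3 - 2x^2 - 7x - 6:
Signs of coefficients: -, +, +, -, -, -
Number of sign changes: 2
Possible negative real roots: 2, 0

Positive roots: 3 or 1; Negative roots: 2 or 0


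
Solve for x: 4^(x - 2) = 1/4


Express both sides with the same base.
1/4 = 4^(-1)
Since the bases match, equate exponents: x - 2 = -1
So x = -1 - (-2) = 1

x = 1


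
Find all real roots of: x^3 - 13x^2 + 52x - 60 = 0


Let p(x) = x^3 - 13x^2 + 52x - 60. By the rational root theorem (leading coefficient 1), any rational root is an integer divisor of 60: try ±1, ±2, ... in turn.
Test x = 1: value = -20 ≠ 0.
Test x = -1: value = -126 ≠ 0.
Test x = 2: value = 0 ✓, so (x - 2) is a factor.
Synthetic division by (x - 2): bring down 1; 1(2) - 13 = -11; (-11)(2) + 52 = 30; 30(2) - 60 = 0 → quotient x^2 - 11x + 30, remainder 0.
Solve the quadratic x^2 - 11x + 30 = 0: discriminant = (-11)^2 - 4(1)(30) = 121 - 120 = 1.
sqrt(1) = 1, so x = (11 ± 1)/2: x = 6 or x = 5.

x = 2, x = 5, x = 6


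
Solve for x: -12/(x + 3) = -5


Multiply both sides by (x + 3): -12 = -5(x + 3)
Distribute: -12 = -5x - 15
-5x = -12 + 15 = 3
x = -3/5

x = -3/5


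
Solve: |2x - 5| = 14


An absolute value equation |expr| = 14 gives two cases:
Case 1: 2x - 5 = 14
  2x = 19, so x = 19/2
Case 2: 2x - 5 = -14
  2x = -9, so x = -9/2

x = -9/2, x = 19/2


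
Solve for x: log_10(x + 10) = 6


Convert to exponential form: x + 10 = 10^6 = 1000000
x = 1000000 - 10 = 999990
Check: log_10(999990 + 10) = log_10(1000000) = log_10(1000000) = 6 ✓

x = 999990


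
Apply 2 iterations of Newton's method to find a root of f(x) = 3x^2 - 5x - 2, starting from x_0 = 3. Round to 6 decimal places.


Newton's method: x_(n+1) = x_n - f(x_n)/f'(x_n)
f(x) = 3x^2 - 5x - 2
f'(x) = 6x - 5

Iteration 1:
  f(3.000000) = 10.000000
  f'(3.000000) = 13.000000
  x_1 = 3.000000 - (10.000000)/(13.000000) = 2.230769

Iteration 2:
  f(2.230769) = 1.775148
  f'(2.230769) = 8.384615
  x_2 = 2.230769 - (1.775148)/(8.384615) = 2.019054

x_2 = 2.019054


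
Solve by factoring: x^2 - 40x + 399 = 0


We need two numbers that multiply to 399 and add to -40.
Those numbers are -21 and -19 (since (-21) * (-19) = 399 and (-21) + (-19) = -40).
So x^2 - 40x + 399 = (x - 21)(x - 19) = 0
Setting each factor to zero: x = 21 or x = 19

x = 19, x = 21


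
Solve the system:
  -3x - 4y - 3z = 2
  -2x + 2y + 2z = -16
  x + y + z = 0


Using Cramer's rule. Expand each determinant along the first row.
D  = (-3)*[2*1 - 2*1] - (-4)*[(-2)*1 - 2*1] + (-3)*[(-2)*1 - 2*1]
  = (-3)*(0) - (-4)*(-4) + (-3)*(-4) = -4
Dx = 2*[2*1 - 2*1] - (-4)*[(-16)*1 - 2*0] + (-3)*[(-16)*1 - 2*0]
  = 2*(0) - (-4)*(-16) + (-3)*(-16) = -16
Dy = (-3)*[(-16)*1 - 2*0] - 2*[(-2)*1 - 2*1] + (-3)*[(-2)*0 - (-16)*1]
  = (-3)*(-16) - 2*(-4) + (-3)*(16) = 8
Dz = (-3)*[2*0 - (-16)*1] - (-4)*[(-2)*0 - (-16)*1] + 2*[(-2)*1 - 2*1]
  = (-3)*(16) - (-4)*(16) + 2*(-4) = 8
x = Dx/D = -16/-4 = 4, y = Dy/D = 8/-4 = -2, z = Dz/D = 8/-4 = -2
Check eq1: (-3)(4) + (-4)(-2) + (-3)(-2) = 2 = 2 ✓
Check eq2: (-2)(4) + (2)(-2) + (2)(-2) = -16 = -16 ✓
Check eq3: (1)(4) + (1)(-2) + (1)(-2) = 0 = 0 ✓

x = 4, y = -2, z = -2


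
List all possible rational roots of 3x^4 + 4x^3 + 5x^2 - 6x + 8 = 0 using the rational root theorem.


Rational root theorem: possible roots are ±p/q where:
  p divides the constant term (8): p ∈ {1, 2, 4, 8}
  q divides the leading coefficient (3): q ∈ {1, 3}

All possible rational roots: -8, -4, -8/3, -2, -4/3, -1, -2/3, -1/3, 1/3, 2/3, 1, 4/3, 2, 8/3, 4, 8

-8, -4, -8/3, -2, -4/3, -1, -2/3, -1/3, 1/3, 2/3, 1, 4/3, 2, 8/3, 4, 8


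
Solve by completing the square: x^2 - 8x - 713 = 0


Start: x^2 - 8x - 713 = 0
Move constant: x^2 - 8x = 713
Half of -8 is -4, squared is 16
Add 16 to both sides: x^2 - 8x + 16 = 729
(x - 4)^2 = 729
x - 4 = ±27
x = 4 + 27 = 31 or x = 4 - 27 = -23

x = -23, x = 31


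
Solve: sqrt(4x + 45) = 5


Square both sides: 4x + 45 = 5^2 = 25
4x = 25 - 45 = -20
x = -5
Check: sqrt(4*(-5) + 45) = sqrt(25) = 5 ✓

x = -5


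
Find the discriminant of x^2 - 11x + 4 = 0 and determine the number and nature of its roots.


For ax^2 + bx + c = 0, discriminant D = b^2 - 4ac
Here a = 1, b = -11, c = 4
D = (-11)^2 - 4(1)(4) = 121 - 16 = 105

D = 105 > 0 but not a perfect square
The equation has 2 distinct real irrational roots.

Discriminant = 105, 2 distinct real irrational roots


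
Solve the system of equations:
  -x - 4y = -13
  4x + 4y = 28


Using Cramer's rule:
Determinant D = (-1)(4) - (4)(-4) = -4 + 16 = 12
Dx = (-13)(4) - (28)(-4) = -52 + 112 = 60
Dy = (-1)(28) - (4)(-13) = -28 + 52 = 24
x = Dx/D = 60/12 = 5
y = Dy/D = 24/12 = 2

x = 5, y = 2


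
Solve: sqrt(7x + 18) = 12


Square both sides: 7x + 18 = 12^2 = 144
7x = 144 - 18 = 126
x = 18
Check: sqrt(7*18 + 18) = sqrt(144) = 12 ✓

x = 18


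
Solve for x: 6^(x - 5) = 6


Express both sides with the same base.
6 = 6^1
Since the bases match, equate exponents: x - 5 = 1
So x = 1 - (-5) = 6

x = 6


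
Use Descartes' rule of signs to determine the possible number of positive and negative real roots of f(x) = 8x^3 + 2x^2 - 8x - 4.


Descartes' rule of signs:

For positive roots, count sign changes in f(x) = 8x^3 + 2x^2 - 8x - 4:
Signs of coefficients: +, +, -, -
Number of sign changes: 1
Possible positive real roots: 1

For negative roots, examine f(-x) = -8x^3 + 2x^2 + 8x - 4:
Signs of coefficients: -, +, +, -
Number of sign changes: 2
Possible negative real roots: 2, 0

Positive roots: 1; Negative roots: 2 or 0


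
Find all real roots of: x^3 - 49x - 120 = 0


Let p(x) = x^3 - 49x - 120. By the rational root theorem (leading coefficient 1), any rational root is an integer divisor of 120: try ±1, ±2, ... in turn.
Test x = 1: value = -168 ≠ 0.
Test x = -1: value = -72 ≠ 0.
Test x = 2: value = -210 ≠ 0.
Test x = -2: value = -30 ≠ 0.
Test x = 3: value = -240 ≠ 0.
Test x = -3: value = 0 ✓, so (x + 3) is a factor.
Synthetic division by (x + 3): bring down 1; 1(-3) + 0 = -3; (-3)(-3) - 49 = -40; (-40)(-3) - 120 = 0 → quotient x^2 - 3x - 40, remainder 0.
Solve the quadratic x^2 - 3x - 40 = 0: discriminant = (-3)^2 - 4(1)(-40) = 9 + 160 = 169.
sqrt(169) = 13, so x = (3 ± 13)/2: x = 8 or x = -5.

x = -5, x = -3, x = 8


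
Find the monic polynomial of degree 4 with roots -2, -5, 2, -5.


A monic polynomial with roots -2, -5, 2, -5 is:
p(x) = (x + 2)(x + 5)(x - 2)(x + 5)
After multiplying by (x + 2): x + 2
After multiplying by (x + 5): x^2 + 7x + 10
After multiplying by (x - 2): x^3 + 5x^2 - 4x - 20
After multiplying by (x + 5): x^4 + 10x^3 + 21x^2 - 40x - 100

x^4 + 10x^3 + 21x^2 - 40x - 100


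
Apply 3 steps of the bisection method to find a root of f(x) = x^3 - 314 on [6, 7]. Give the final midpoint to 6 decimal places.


f(x) = x^3 - 314
f(6) = -98 < 0
f(7) = 29 > 0

Step 1: midpoint = (6.000000 + 7.000000)/2 = 6.500000
  f(6.500000) = -39.375000
  f(mid) < 0, so root is in [6.500000, 7.000000]

Step 2: midpoint = (6.500000 + 7.000000)/2 = 6.750000
  f(6.750000) = -6.453125
  f(mid) < 0, so root is in [6.750000, 7.000000]

Step 3: midpoint = (6.750000 + 7.000000)/2 = 6.875000
  f(6.875000) = 10.951172
  f(mid) > 0, so root is in [6.750000, 6.875000]

midpoint = 6.875000


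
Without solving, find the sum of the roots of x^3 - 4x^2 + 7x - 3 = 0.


By Vieta's formulas for x^3 + bx^2 + cx + d = 0:
  r1 + r2 + r3 = -b/a = 4
  r1*r2 + r1*r3 + r2*r3 = c/a = 7
  r1*r2*r3 = -d/a = 3


Sum = 4


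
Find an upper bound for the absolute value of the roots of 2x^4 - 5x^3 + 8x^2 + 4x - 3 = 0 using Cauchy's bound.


Cauchy's bound: all roots r satisfy |r| <= 1 + max(|a_i/a_n|) for i = 0,...,n-1
where a_n is the leading coefficient.

Coefficients: [2, -5, 8, 4, -3]
Leading coefficient a_n = 2
Ratios |a_i/a_n|: 5/2, 4, 2, 3/2
Maximum ratio: 4
Cauchy's bound: |r| <= 1 + 4 = 5

Upper bound = 5


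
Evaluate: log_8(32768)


We need the exponent such that 8^? = 32768
8^5 = 32768
Therefore log_8(32768) = 5

5


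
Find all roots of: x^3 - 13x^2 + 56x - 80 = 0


Let p(x) = x^3 - 13x^2 + 56x - 80. By the rational root theorem (leading coefficient 1), any rational root is an integer divisor of 80: try ±1, ±2, ... in turn.
Test x = 1: value = -36 ≠ 0.
Test x = -1: value = -150 ≠ 0.
Test x = 2: value = -12 ≠ 0.
Test x = -2: value = -252 ≠ 0.
Test x = 4: value = 0 ✓, so (x - 4) is a factor.
Synthetic division by (x - 4): bring down 1; 1(4) - 13 = -9; (-9)(4) + 56 = 20; 20(4) - 80 = 0 → quotient x^2 - 9x + 20, remainder 0.
Solve the quadratic x^2 - 9x + 20 = 0: discriminant = (-9)^2 - 4(1)(20) = 81 - 80 = 1.
sqrt(1) = 1, so x = (9 ± 1)/2: x = 5 or x = 4.
Collecting all roots found:

x = 4 (multiplicity 2), x = 5


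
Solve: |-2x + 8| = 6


An absolute value equation |expr| = 6 gives two cases:
Case 1: -2x + 8 = 6
  -2x = -2, so x = 1
Case 2: -2x + 8 = -6
  -2x = -14, so x = 7

x = 1, x = 7


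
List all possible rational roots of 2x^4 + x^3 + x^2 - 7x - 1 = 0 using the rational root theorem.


Rational root theorem: possible roots are ±p/q where:
  p divides the constant term (-1): p ∈ {1}
  q divides the leading coefficient (2): q ∈ {1, 2}

All possible rational roots: -1, -1/2, 1/2, 1

-1, -1/2, 1/2, 1


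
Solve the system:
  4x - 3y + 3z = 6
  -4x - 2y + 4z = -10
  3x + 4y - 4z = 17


Using Cramer's rule. Expand each determinant along the first row.
D  = 4*[(-2)*(-4) - 4*4] - (-3)*[(-4)*(-4) - 4*3] + 3*[(-4)*4 - (-2)*3]
  = 4*(-8) - (-3)*(4) + 3*(-10) = -50
Dx = 6*[(-2)*(-4) - 4*4] - (-3)*[(-10)*(-4) - 4*17] + 3*[(-10)*4 - (-2)*17]
  = 6*(-8) - (-3)*(-28) + 3*(-6) = -150
Dy = 4*[(-10)*(-4) - 4*17] - 6*[(-4)*(-4) - 4*3] + 3*[(-4)*17 - (-10)*3]
  = 4*(-28) - 6*(4) + 3*(-38) = -250
Dz = 4*[(-2)*17 - (-10)*4] - (-3)*[(-4)*17 - (-10)*3] + 6*[(-4)*4 - (-2)*3]
  = 4*(6) - (-3)*(-38) + 6*(-10) = -150
x = Dx/D = -150/-50 = 3, y = Dy/D = -250/-50 = 5, z = Dz/D = -150/-50 = 3
Check eq1: (4)(3) + (-3)(5) + (3)(3) = 6 = 6 ✓
Check eq2: (-4)(3) + (-2)(5) + (4)(3) = -10 = -10 ✓
Check eq3: (3)(3) + (4)(5) + (-4)(3) = 17 = 17 ✓

x = 3, y = 5, z = 3


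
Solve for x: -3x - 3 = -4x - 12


Starting with: -3x - 3 = -4x - 12
Move all x terms to left: (-3 + 4)x = -12 + 3
Simplify: x = -9
Divide both sides by 1: x = -9

x = -9


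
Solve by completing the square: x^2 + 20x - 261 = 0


Start: x^2 + 20x - 261 = 0
Move constant: x^2 + 20x = 261
Half of 20 is 10, squared is 100
Add 100 to both sides: x^2 + 20x + 100 = 361
(x + 10)^2 = 361
x + 10 = ±19
x = -10 + 19 = 9 or x = -10 - 19 = -29

x = -29, x = 9


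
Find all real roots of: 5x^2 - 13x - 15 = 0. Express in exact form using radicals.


Using the quadratic formula: x = (-b ± sqrt(b^2 - 4ac)) / (2a)
Here a = 5, b = -13, c = -15
Discriminant = b^2 - 4ac = (-13)^2 - 4(5)(-15) = 169 + 300 = 469
Since discriminant = 469 > 0, there are two real roots.
x = (13 ± sqrt(469)) / 10
Numerically: x ≈ 3.4656 or x ≈ -0.8656

x = (13 + sqrt(469)) / 10 or x = (13 - sqrt(469)) / 10


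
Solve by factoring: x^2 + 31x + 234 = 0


We need two numbers that multiply to 234 and add to 31.
Those numbers are 13 and 18 (since 13 * 18 = 234 and 13 + 18 = 31).
So x^2 + 31x + 234 = (x + 13)(x + 18) = 0
Setting each factor to zero: x = -13 or x = -18

x = -18, x = -13


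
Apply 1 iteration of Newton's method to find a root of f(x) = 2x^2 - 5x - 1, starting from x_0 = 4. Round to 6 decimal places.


Newton's method: x_(n+1) = x_n - f(x_n)/f'(x_n)
f(x) = 2x^2 - 5x - 1
f'(x) = 4x - 5

Iteration 1:
  f(4.000000) = 11.000000
  f'(4.000000) = 11.000000
  x_1 = 4.000000 - (11.000000)/(11.000000) = 3.000000

x_1 = 3.000000


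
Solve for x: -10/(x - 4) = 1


Multiply both sides by (x - 4): -10 = 1(x - 4)
Distribute: -10 = x - 4
x = -10 + 4 = -6
x = -6

x = -6


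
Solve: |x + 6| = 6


An absolute value equation |expr| = 6 gives two cases:
Case 1: x + 6 = 6
  x = 0, so x = 0
Case 2: x + 6 = -6
  x = -12, so x = -12

x = -12, x = 0


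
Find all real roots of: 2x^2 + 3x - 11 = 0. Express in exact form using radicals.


Using the quadratic formula: x = (-b ± sqrt(b^2 - 4ac)) / (2a)
Here a = 2, b = 3, c = -11
Discriminant = b^2 - 4ac = 3^2 - 4(2)(-11) = 9 + 88 = 97
Since discriminant = 97 > 0, there are two real roots.
x = (-3 ± sqrt(97)) / 4
Numerically: x ≈ 1.7122 or x ≈ -3.2122

x = (-3 + sqrt(97)) / 4 or x = (-3 - sqrt(97)) / 4


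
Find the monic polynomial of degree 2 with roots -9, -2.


A monic polynomial with roots -9, -2 is:
p(x) = (x + 9)(x + 2)
After multiplying by (x + 9): x + 9
After multiplying by (x + 2): x^2 + 11x + 18

x^2 + 11x + 18


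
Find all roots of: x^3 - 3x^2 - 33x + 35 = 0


Let p(x) = x^3 - 3x^2 - 33x + 35. By the rational root theorem (leading coefficient 1), any rational root is an integer divisor of 35: try ±1, ±2, ... in turn.
Test x = 1: value = 0 ✓, so (x - 1) is a factor.
Synthetic division by (x - 1): bring down 1; 1(1) - 3 = -2; (-2)(1) - 33 = -35; (-35)(1) + 35 = 0 → quotient x^2 - 2x - 35, remainder 0.
Solve the quadratic x^2 - 2x - 35 = 0: discriminant = (-2)^2 - 4(1)(-35) = 4 + 140 = 144.
sqrt(144) = 12, so x = (2 ± 12)/2: x = 7 or x = -5.
Collecting all roots found:

x = -5, x = 1, x = 7


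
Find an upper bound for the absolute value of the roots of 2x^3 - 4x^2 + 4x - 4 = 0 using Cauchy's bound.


Cauchy's bound: all roots r satisfy |r| <= 1 + max(|a_i/a_n|) for i = 0,...,n-1
where a_n is the leading coefficient.

Coefficients: [2, -4, 4, -4]
Leading coefficient a_n = 2
Ratios |a_i/a_n|: 2, 2, 2
Maximum ratio: 2
Cauchy's bound: |r| <= 1 + 2 = 3

Upper bound = 3


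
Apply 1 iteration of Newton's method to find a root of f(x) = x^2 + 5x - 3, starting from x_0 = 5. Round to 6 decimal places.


Newton's method: x_(n+1) = x_n - f(x_n)/f'(x_n)
f(x) = x^2 + 5x - 3
f'(x) = 2x + 5

Iteration 1:
  f(5.000000) = 47.000000
  f'(5.000000) = 15.000000
  x_1 = 5.000000 - (47.000000)/(15.000000) = 1.866667

x_1 = 1.866667


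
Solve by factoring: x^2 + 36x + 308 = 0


We need two numbers that multiply to 308 and add to 36.
Those numbers are 14 and 22 (since 14 * 22 = 308 and 14 + 22 = 36).
So x^2 + 36x + 308 = (x + 14)(x + 22) = 0
Setting each factor to zero: x = -14 or x = -22

x = -22, x = -14


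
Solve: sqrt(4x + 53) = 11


Square both sides: 4x + 53 = 11^2 = 121
4x = 121 - 53 = 68
x = 17
Check: sqrt(4*17 + 53) = sqrt(121) = 11 ✓

x = 17


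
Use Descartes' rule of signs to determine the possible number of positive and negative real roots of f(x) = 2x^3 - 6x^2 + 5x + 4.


Descartes' rule of signs:

For positive roots, count sign changes in f(x) = 2x^3 - 6x^2 + 5x + 4:
Signs of coefficients: +, -, +, +
Number of sign changes: 2
Possible positive real roots: 2, 0

For negative roots, examine f(-x) = -2x^3 - 6x^2 - 5x + 4:
Signs of coefficients: -, -, -, +
Number of sign changes: 1
Possible negative real roots: 1

Positive roots: 2 or 0; Negative roots: 1


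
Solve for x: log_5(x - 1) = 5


Convert to exponential form: x - 1 = 5^5 = 3125
x = 3125 + 1 = 3126
Check: log_5(3126 - 1) = log_5(3125) = log_5(3125) = 5 ✓

x = 3126


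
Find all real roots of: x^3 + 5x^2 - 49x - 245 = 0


Let p(x) = x^3 + 5x^2 - 49x - 245. By the rational root theorem (leading coefficient 1), any rational root is an integer divisor of 245: try ±1, ±2, ... in turn.
Test x = 1: value = -288 ≠ 0.
Test x = -1: value = -192 ≠ 0.
Test x = 5: value = -240 ≠ 0.
Test x = -5: value = 0 ✓, so (x + 5) is a factor.
Synthetic division by (x + 5): bring down 1; 1(-5) + 5 = 0; 0(-5) - 49 = -49; (-49)(-5) - 245 = 0 → quotient x^2 - 49, remainder 0.
Solve the quadratic x^2 - 49 = 0: discriminant = 0^2 - 4(1)(-49) = 0 + 196 = 196.
sqrt(196) = 14, so x = (0 ± 14)/2: x = 7 or x = -7.

x = -7, x = -5, x = 7


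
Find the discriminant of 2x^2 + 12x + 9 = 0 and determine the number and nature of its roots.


For ax^2 + bx + c = 0, discriminant D = b^2 - 4ac
Here a = 2, b = 12, c = 9
D = (12)^2 - 4(2)(9) = 144 - 72 = 72

D = 72 > 0 but not a perfect square
The equation has 2 distinct real irrational roots.

Discriminant = 72, 2 distinct real irrational roots


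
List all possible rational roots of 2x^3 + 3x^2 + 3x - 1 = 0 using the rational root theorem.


Rational root theorem: possible roots are ±p/q where:
  p divides the constant term (-1): p ∈ {1}
  q divides the leading coefficient (2): q ∈ {1, 2}

All possible rational roots: -1, -1/2, 1/2, 1

-1, -1/2, 1/2, 1


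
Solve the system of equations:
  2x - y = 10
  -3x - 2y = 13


Using Cramer's rule:
Determinant D = (2)(-2) - (-3)(-1) = -4 - 3 = -7
Dx = (10)(-2) - (13)(-1) = -20 + 13 = -7
Dy = (2)(13) - (-3)(10) = 26 + 30 = 56
x = Dx/D = -7/-7 = 1
y = Dy/D = 56/-7 = -8

x = 1, y = -8


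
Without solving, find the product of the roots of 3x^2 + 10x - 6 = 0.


By Vieta's formulas for ax^2 + bx + c = 0:
  Sum of roots = -b/a
  Product of roots = c/a

Here a = 3, b = 10, c = -6
Sum = -(10)/3 = -10/3
Product = -6/3 = -2

Product = -2


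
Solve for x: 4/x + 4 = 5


Subtract 4 from both sides: 4/x = 1
Multiply both sides by x: 4 = 1 * x
Divide by 1: x = 4

x = 4


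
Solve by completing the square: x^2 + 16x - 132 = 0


Start: x^2 + 16x - 132 = 0
Move constant: x^2 + 16x = 132
Half of 16 is 8, squared is 64
Add 64 to both sides: x^2 + 16x + 64 = 196
(x + 8)^2 = 196
x + 8 = ±14
x = -8 + 14 = 6 or x = -8 - 14 = -22

x = -22, x = 6


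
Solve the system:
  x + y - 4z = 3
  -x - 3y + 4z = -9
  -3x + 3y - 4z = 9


Using Cramer's rule. Expand each determinant along the first row.
D  = 1*[(-3)*(-4) - 4*3] - 1*[(-1)*(-4) - 4*(-3)] + (-4)*[(-1)*3 - (-3)*(-3)]
  = 1*(0) - 1*(16) + (-4)*(-12) = 32
Dx = 3*[(-3)*(-4) - 4*3] - 1*[(-9)*(-4) - 4*9] + (-4)*[(-9)*3 - (-3)*9]
  = 3*(0) - 1*(0) + (-4)*(0) = 0
Dy = 1*[(-9)*(-4) - 4*9] - 3*[(-1)*(-4) - 4*(-3)] + (-4)*[(-1)*9 - (-9)*(-3)]
  = 1*(0) - 3*(16) + (-4)*(-36) = 96
Dz = 1*[(-3)*9 - (-9)*3] - 1*[(-1)*9 - (-9)*(-3)] + 3*[(-1)*3 - (-3)*(-3)]
  = 1*(0) - 1*(-36) + 3*(-12) = 0
x = Dx/D = 0/32 = 0, y = Dy/D = 96/32 = 3, z = Dz/D = 0/32 = 0
Check eq1: (1)(0) + (1)(3) + (-4)(0) = 3 = 3 ✓
Check eq2: (-1)(0) + (-3)(3) + (4)(0) = -9 = -9 ✓
Check eq3: (-3)(0) + (3)(3) + (-4)(0) = 9 = 9 ✓

x = 0, y = 3, z = 0


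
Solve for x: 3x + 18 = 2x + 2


Starting with: 3x + 18 = 2x + 2
Move all x terms to left: (3 - 2)x = 2 - 18
Simplify: x = -16
Divide both sides by 1: x = -16

x = -16


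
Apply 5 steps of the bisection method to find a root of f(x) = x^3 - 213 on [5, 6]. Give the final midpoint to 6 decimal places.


f(x) = x^3 - 213
f(5) = -88 < 0
f(6) = 3 > 0

Step 1: midpoint = (5.000000 + 6.000000)/2 = 5.500000
  f(5.500000) = -46.625000
  f(mid) < 0, so root is in [5.500000, 6.000000]

Step 2: midpoint = (5.500000 + 6.000000)/2 = 5.750000
  f(5.750000) = -22.890625
  f(mid) < 0, so root is in [5.750000, 6.000000]

Step 3: midpoint = (5.750000 + 6.000000)/2 = 5.875000
  f(5.875000) = -10.220703
  f(mid) < 0, so root is in [5.875000, 6.000000]

Step 4: midpoint = (5.875000 + 6.000000)/2 = 5.937500
  f(5.937500) = -3.679932
  f(mid) < 0, so root is in [5.937500, 6.000000]

Step 5: midpoint = (5.937500 + 6.000000)/2 = 5.968750
  f(5.968750) = -0.357452
  f(mid) < 0, so root is in [5.968750, 6.000000]

midpoint = 5.968750


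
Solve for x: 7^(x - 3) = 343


Express both sides with the same base.
343 = 7^3
Since the bases match, equate exponents: x - 3 = 3
So x = 3 - (-3) = 6

x = 6


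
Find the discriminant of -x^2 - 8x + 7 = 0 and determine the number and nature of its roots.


For ax^2 + bx + c = 0, discriminant D = b^2 - 4ac
Here a = -1, b = -8, c = 7
D = (-8)^2 - 4(-1)(7) = 64 + 28 = 92

D = 92 > 0 but not a perfect square
The equation has 2 distinct real irrational roots.

Discriminant = 92, 2 distinct real irrational roots


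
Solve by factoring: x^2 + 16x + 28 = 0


We need two numbers that multiply to 28 and add to 16.
Those numbers are 14 and 2 (since 14 * 2 = 28 and 14 + 2 = 16).
So x^2 + 16x + 28 = (x + 14)(x + 2) = 0
Setting each factor to zero: x = -14 or x = -2

x = -14, x = -2


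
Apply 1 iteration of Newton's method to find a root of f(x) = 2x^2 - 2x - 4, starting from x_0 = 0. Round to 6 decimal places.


Newton's method: x_(n+1) = x_n - f(x_n)/f'(x_n)
f(x) = 2x^2 - 2x - 4
f'(x) = 4x - 2

Iteration 1:
  f(0.000000) = -4.000000
  f'(0.000000) = -2.000000
  x_1 = 0.000000 - (-4.000000)/(-2.000000) = -2.000000

x_1 = -2.000000


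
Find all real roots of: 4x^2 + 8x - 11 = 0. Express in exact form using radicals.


Using the quadratic formula: x = (-b ± sqrt(b^2 - 4ac)) / (2a)
Here a = 4, b = 8, c = -11
Discriminant = b^2 - 4ac = 8^2 - 4(4)(-11) = 64 + 176 = 240
Since discriminant = 240 > 0, there are two real roots.
x = (-8 ± 4*sqrt(15)) / 8
Simplifying: x = (-2 ± sqrt(15)) / 2
Numerically: x ≈ 0.9365 or x ≈ -2.9365

x = (-2 + sqrt(15)) / 2 or x = (-2 - sqrt(15)) / 2


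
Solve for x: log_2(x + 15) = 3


Convert to exponential form: x + 15 = 2^3 = 8
x = 8 - 15 = -7
Check: log_2(-7 + 15) = log_2(8) = log_2(8) = 3 ✓

x = -7


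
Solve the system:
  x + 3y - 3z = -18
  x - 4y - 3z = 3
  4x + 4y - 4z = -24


Using Cramer's rule. Expand each determinant along the first row.
D  = 1*[(-4)*(-4) - (-3)*4] - 3*[1*(-4) - (-3)*4] + (-3)*[1*4 - (-4)*4]
  = 1*(28) - 3*(8) + (-3)*(20) = -56
Dx = (-18)*[(-4)*(-4) - (-3)*4] - 3*[3*(-4) - (-3)*(-24)] + (-3)*[3*4 - (-4)*(-24)]
  = (-18)*(28) - 3*(-84) + (-3)*(-84) = 0
Dy = 1*[3*(-4) - (-3)*(-24)] - (-18)*[1*(-4) - (-3)*4] + (-3)*[1*(-24) - 3*4]
  = 1*(-84) - (-18)*(8) + (-3)*(-36) = 168
Dz = 1*[(-4)*(-24) - 3*4] - 3*[1*(-24) - 3*4] + (-18)*[1*4 - (-4)*4]
  = 1*(84) - 3*(-36) + (-18)*(20) = -168
x = Dx/D = 0/-56 = 0, y = Dy/D = 168/-56 = -3, z = Dz/D = -168/-56 = 3
Check eq1: (1)(0) + (3)(-3) + (-3)(3) = -18 = -18 ✓
Check eq2: (1)(0) + (-4)(-3) + (-3)(3) = 3 = 3 ✓
Check eq3: (4)(0) + (4)(-3) + (-4)(3) = -24 = -24 ✓

x = 0, y = -3, z = 3


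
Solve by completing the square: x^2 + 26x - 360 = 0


Start: x^2 + 26x - 360 = 0
Move constant: x^2 + 26x = 360
Half of 26 is 13, squared is 169
Add 169 to both sides: x^2 + 26x + 169 = 529
(x + 13)^2 = 529
x + 13 = ±23
x = -13 + 23 = 10 or x = -13 - 23 = -36

x = -36, x = 10


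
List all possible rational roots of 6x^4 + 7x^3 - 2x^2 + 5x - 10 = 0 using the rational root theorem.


Rational root theorem: possible roots are ±p/q where:
  p divides the constant term (-10): p ∈ {1, 2, 5, 10}
  q divides the leading coefficient (6): q ∈ {1, 2, 3, 6}

All possible rational roots: -10, -5, -10/3, -5/2, -2, -5/3, -1, -5/6, -2/3, -1/2, -1/3, -1/6, 1/6, 1/3, 1/2, 2/3, 5/6, 1, 5/3, 2, 5/2, 10/3, 5, 10

-10, -5, -10/3, -5/2, -2, -5/3, -1, -5/6, -2/3, -1/2, -1/3, -1/6, 1/6, 1/3, 1/2, 2/3, 5/6, 1, 5/3, 2, 5/2, 10/3, 5, 10


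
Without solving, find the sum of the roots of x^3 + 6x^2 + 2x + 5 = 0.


By Vieta's formulas for x^3 + bx^2 + cx + d = 0:
  r1 + r2 + r3 = -b/a = -6
  r1*r2 + r1*r3 + r2*r3 = c/a = 2
  r1*r2*r3 = -d/a = -5


Sum = -6


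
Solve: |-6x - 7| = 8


An absolute value equation |expr| = 8 gives two cases:
Case 1: -6x - 7 = 8
  -6x = 15, so x = -5/2
Case 2: -6x - 7 = -8
  -6x = -1, so x = 1/6

x = -5/2, x = 1/6


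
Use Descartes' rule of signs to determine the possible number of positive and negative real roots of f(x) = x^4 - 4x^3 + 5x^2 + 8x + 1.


Descartes' rule of signs:

For positive roots, count sign changes in f(x) = x^4 - 4x^3 + 5x^2 + 8x + 1:
Signs of coefficients: +, -, +, +, +
Number of sign changes: 2
Possible positive real roots: 2, 0

For negative roots, examine f(-x) = x^4 + 4x^3 + 5x^2 - 8x + 1:
Signs of coefficients: +, +, +, -, +
Number of sign changes: 2
Possible negative real roots: 2, 0

Positive roots: 2 or 0; Negative roots: 2 or 0


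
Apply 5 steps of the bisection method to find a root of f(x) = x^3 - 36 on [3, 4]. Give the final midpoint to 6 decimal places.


f(x) = x^3 - 36
f(3) = -9 < 0
f(4) = 28 > 0

Step 1: midpoint = (3.000000 + 4.000000)/2 = 3.500000
  f(3.500000) = 6.875000
  f(mid) > 0, so root is in [3.000000, 3.500000]

Step 2: midpoint = (3.000000 + 3.500000)/2 = 3.250000
  f(3.250000) = -1.671875
  f(mid) < 0, so root is in [3.250000, 3.500000]

Step 3: midpoint = (3.250000 + 3.500000)/2 = 3.375000
  f(3.375000) = 2.443359
  f(mid) > 0, so root is in [3.250000, 3.375000]

Step 4: midpoint = (3.250000 + 3.375000)/2 = 3.312500
  f(3.312500) = 0.346924
  f(mid) > 0, so root is in [3.250000, 3.312500]

Step 5: midpoint = (3.250000 + 3.312500)/2 = 3.281250
  f(3.281250) = -0.672089
  f(mid) < 0, so root is in [3.281250, 3.312500]

midpoint = 3.281250


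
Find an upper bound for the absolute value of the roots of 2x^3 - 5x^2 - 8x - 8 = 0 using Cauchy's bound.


Cauchy's bound: all roots r satisfy |r| <= 1 + max(|a_i/a_n|) for i = 0,...,n-1
where a_n is the leading coefficient.

Coefficients: [2, -5, -8, -8]
Leading coefficient a_n = 2
Ratios |a_i/a_n|: 5/2, 4, 4
Maximum ratio: 4
Cauchy's bound: |r| <= 1 + 4 = 5

Upper bound = 5


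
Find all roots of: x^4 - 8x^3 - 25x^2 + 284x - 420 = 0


Let p(x) = x^4 - 8x^3 - 25x^2 + 284x - 420. By the rational root theorem (leading coefficient 1), any rational root is an integer divisor of 420: try ±1, ±2, ... in turn.
Test x = 1: value = -168 ≠ 0.
Test x = -1: value = -720 ≠ 0.
Test x = 2: value = 0 ✓, so (x - 2) is a factor.
Synthetic division by (x - 2): bring down 1; 1(2) - 8 = -6; (-6)(2) - 25 = -37; (-37)(2) + 284 = 210; 210(2) - 420 = 0 → quotient x^3 - 6x^2 - 37x + 210, remainder 0.
Continue with the quotient x^3 - 6x^2 - 37x + 210 (candidates must divide 210; re-test x = 2 first in case it repeats).
Test x = 2: value = 120 ≠ 0.
Test x = -2: value = 252 ≠ 0.
Test x = 3: value = 72 ≠ 0.
Test x = -3: value = 240 ≠ 0.
Test x = 5: value = 0 ✓, so (x - 5) is a factor.
Synthetic division by (x - 5): bring down 1; 1(5) - 6 = -1; (-1)(5) - 37 = -42; (-42)(5) + 210 = 0 → quotient x^2 - x - 42, remainder 0.
Solve the quadratic x^2 - x - 42 = 0: discriminant = (-1)^2 - 4(1)(-42) = 1 + 168 = 169.
sqrt(169) = 13, so x = (1 ± 13)/2: x = 7 or x = -6.
Collecting all roots found:

x = -6, x = 2, x = 5, x = 7


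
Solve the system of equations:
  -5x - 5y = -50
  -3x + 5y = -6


Using Cramer's rule:
Determinant D = (-5)(5) - (-3)(-5) = -25 - 15 = -40
Dx = (-50)(5) - (-6)(-5) = -250 - 30 = -280
Dy = (-5)(-6) - (-3)(-50) = 30 - 150 = -120
x = Dx/D = -280/-40 = 7
y = Dy/D = -120/-40 = 3

x = 7, y = 3


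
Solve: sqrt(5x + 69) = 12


Square both sides: 5x + 69 = 12^2 = 144
5x = 144 - 69 = 75
x = 15
Check: sqrt(5*15 + 69) = sqrt(144) = 12 ✓

x = 15


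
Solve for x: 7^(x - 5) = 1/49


Express both sides with the same base.
1/49 = 7^(-2)
Since the bases match, equate exponents: x - 5 = -2
So x = -2 - (-5) = 3

x = 3


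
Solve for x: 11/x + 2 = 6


Subtract 2 from both sides: 11/x = 4
Multiply both sides by x: 11 = 4 * x
Divide by 4: x = 11/4

x = 11/4


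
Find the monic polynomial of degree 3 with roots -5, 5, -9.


A monic polynomial with roots -5, 5, -9 is:
p(x) = (x + 5)(x - 5)(x + 9)
After multiplying by (x + 5): x + 5
After multiplying by (x - 5): x^2 - 25
After multiplying by (x + 9): x^3 + 9x^2 - 25x - 225

x^3 + 9x^2 - 25x - 225


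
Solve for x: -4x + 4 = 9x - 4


Starting with: -4x + 4 = 9x - 4
Move all x terms to left: (-4 - 9)x = -4 - 4
Simplify: -13x = -8
Divide both sides by -13: x = 8/13

x = 8/13


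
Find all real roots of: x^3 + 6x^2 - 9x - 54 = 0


Let p(x) = x^3 + 6x^2 - 9x - 54. By the rational root theorem (leading coefficient 1), any rational root is an integer divisor of 54: try ±1, ±2, ... in turn.
Test x = 1: value = -56 ≠ 0.
Test x = -1: value = -40 ≠ 0.
Test x = 2: value = -40 ≠ 0.
Test x = -2: value = -20 ≠ 0.
Test x = 3: value = 0 ✓, so (x - 3) is a factor.
Synthetic division by (x - 3): bring down 1; 1(3) + 6 = 9; 9(3) - 9 = 18; 18(3) - 54 = 0 → quotient x^2 + 9x + 18, remainder 0.
Solve the quadratic x^2 + 9x + 18 = 0: discriminant = 9^2 - 4(1)(18) = 81 - 72 = 9.
sqrt(9) = 3, so x = (-9 ± 3)/2: x = -3 or x = -6.

x = -6, x = -3, x = 3


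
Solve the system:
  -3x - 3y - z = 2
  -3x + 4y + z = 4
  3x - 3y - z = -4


Using Cramer's rule. Expand each determinant along the first row.
D  = (-3)*[4*(-1) - 1*(-3)] - (-3)*[(-3)*(-1) - 1*3] + (-1)*[(-3)*(-3) - 4*3]
  = (-3)*(-1) - (-3)*(0) + (-1)*(-3) = 6
Dx = 2*[4*(-1) - 1*(-3)] - (-3)*[4*(-1) - 1*(-4)] + (-1)*[4*(-3) - 4*(-4)]
  = 2*(-1) - (-3)*(0) + (-1)*(4) = -6
Dy = (-3)*[4*(-1) - 1*(-4)] - 2*[(-3)*(-1) - 1*3] + (-1)*[(-3)*(-4) - 4*3]
  = (-3)*(0) - 2*(0) + (-1)*(0) = 0
Dz = (-3)*[4*(-4) - 4*(-3)] - (-3)*[(-3)*(-4) - 4*3] + 2*[(-3)*(-3) - 4*3]
  = (-3)*(-4) - (-3)*(0) + 2*(-3) = 6
x = Dx/D = -6/6 = -1, y = Dy/D = 0/6 = 0, z = Dz/D = 6/6 = 1
Check eq1: (-3)(-1) + (-3)(0) + (-1)(1) = 2 = 2 ✓
Check eq2: (-3)(-1) + (4)(0) + (1)(1) = 4 = 4 ✓
Check eq3: (3)(-1) + (-3)(0) + (-1)(1) = -4 = -4 ✓

x = -1, y = 0, z = 1


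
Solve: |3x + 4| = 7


An absolute value equation |expr| = 7 gives two cases:
Case 1: 3x + 4 = 7
  3x = 3, so x = 1
Case 2: 3x + 4 = -7
  3x = -11, so x = -11/3

x = -11/3, x = 1


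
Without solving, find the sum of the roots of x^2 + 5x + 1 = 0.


By Vieta's formulas for ax^2 + bx + c = 0:
  Sum of roots = -b/a
  Product of roots = c/a

Here a = 1, b = 5, c = 1
Sum = -(5)/1 = -5
Product = 1/1 = 1

Sum = -5


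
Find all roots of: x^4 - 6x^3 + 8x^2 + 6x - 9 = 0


Let p(x) = x^4 - 6x^3 + 8x^2 + 6x - 9. By the rational root theorem (leading coefficient 1), any rational root is an integer divisor of 9: try ±1, ±2, ... in turn.
Test x = 1: value = 0 ✓, so (x - 1) is a factor.
Synthetic division by (x - 1): bring down 1; 1(1) - 6 = -5; (-5)(1) + 8 = 3; 3(1) + 6 = 9; 9(1) - 9 = 0 → quotient x^3 - 5x^2 + 3x + 9, remainder 0.
Continue with the quotient x^3 - 5x^2 + 3x + 9 (candidates must divide 9; re-test x = 1 first in case it repeats).
Test x = 1: value = 8 ≠ 0.
Test x = -1: value = 0 ✓, so (x + 1) is a factor.
Synthetic division by (x + 1): bring down 1; 1(-1) - 5 = -6; (-6)(-1) + 3 = 9; 9(-1) + 9 = 0 → quotient x^2 - 6x + 9, remainder 0.
Solve the quadratic x^2 - 6x + 9 = 0: discriminant = (-6)^2 - 4(1)(9) = 36 - 36 = 0.
Discriminant = 0, so a double root: x = 6/2 = 3.
Collecting all roots found:

x = -1, x = 1, x = 3 (multiplicity 2)


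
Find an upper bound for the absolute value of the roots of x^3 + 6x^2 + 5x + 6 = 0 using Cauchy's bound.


Cauchy's bound: all roots r satisfy |r| <= 1 + max(|a_i/a_n|) for i = 0,...,n-1
where a_n is the leading coefficient.

Coefficients: [1, 6, 5, 6]
Leading coefficient a_n = 1
Ratios |a_i/a_n|: 6, 5, 6
Maximum ratio: 6
Cauchy's bound: |r| <= 1 + 6 = 7

Upper bound = 7


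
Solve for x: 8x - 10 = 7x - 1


Starting with: 8x - 10 = 7x - 1
Move all x terms to left: (8 - 7)x = -1 + 10
Simplify: x = 9
Divide both sides by 1: x = 9

x = 9


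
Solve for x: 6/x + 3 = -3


Subtract 3 from both sides: 6/x = -6
Multiply both sides by x: 6 = -6 * x
Divide by -6: x = -1

x = -1


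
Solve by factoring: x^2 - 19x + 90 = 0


We need two numbers that multiply to 90 and add to -19.
Those numbers are -9 and -10 (since (-9) * (-10) = 90 and (-9) + (-10) = -19).
So x^2 - 19x + 90 = (x - 9)(x - 10) = 0
Setting each factor to zero: x = 9 or x = 10

x = 9, x = 10


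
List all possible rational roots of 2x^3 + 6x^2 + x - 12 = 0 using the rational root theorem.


Rational root theorem: possible roots are ±p/q where:
  p divides the constant term (-12): p ∈ {1, 2, 3, 4, 6, 12}
  q divides the leading coefficient (2): q ∈ {1, 2}

All possible rational roots: -12, -6, -4, -3, -2, -3/2, -1, -1/2, 1/2, 1, 3/2, 2, 3, 4, 6, 12

-12, -6, -4, -3, -2, -3/2, -1, -1/2, 1/2, 1, 3/2, 2, 3, 4, 6, 12


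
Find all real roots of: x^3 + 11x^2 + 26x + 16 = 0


Let p(x) = x^3 + 11x^2 + 26x + 16. By the rational root theorem (leading coefficient 1), any rational root is an integer divisor of 16: try ±1, ±2, ... in turn.
Test x = 1: value = 54 ≠ 0.
Test x = -1: value = 0 ✓, so (x + 1) is a factor.
Synthetic division by (x + 1): bring down 1; 1(-1) + 11 = 10; 10(-1) + 26 = 16; 16(-1) + 16 = 0 → quotient x^2 + 10x + 16, remainder 0.
Solve the quadratic x^2 + 10x + 16 = 0: discriminant = 10^2 - 4(1)(16) = 100 - 64 = 36.
sqrt(36) = 6, so x = (-10 ± 6)/2: x = -2 or x = -8.

x = -8, x = -2, x = -1


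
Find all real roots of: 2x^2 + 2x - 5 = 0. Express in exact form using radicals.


Using the quadratic formula: x = (-b ± sqrt(b^2 - 4ac)) / (2a)
Here a = 2, b = 2, c = -5
Discriminant = b^2 - 4ac = 2^2 - 4(2)(-5) = 4 + 40 = 44
Since discriminant = 44 > 0, there are two real roots.
x = (-2 ± 2*sqrt(11)) / 4
Simplifying: x = (-1 ± sqrt(11)) / 2
Numerically: x ≈ 1.1583 or x ≈ -2.1583

x = (-1 + sqrt(11)) / 2 or x = (-1 - sqrt(11)) / 2


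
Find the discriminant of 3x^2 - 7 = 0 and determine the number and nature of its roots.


For ax^2 + bx + c = 0, discriminant D = b^2 - 4ac
Here a = 3, b = 0, c = -7
D = (0)^2 - 4(3)(-7) = 0 + 84 = 84

D = 84 > 0 but not a perfect square
The equation has 2 distinct real irrational roots.

Discriminant = 84, 2 distinct real irrational roots


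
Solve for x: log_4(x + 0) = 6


Convert to exponential form: x + 0 = 4^6 = 4096
x = 4096 - 0 = 4096
Check: log_4(4096 + 0) = log_4(4096) = log_4(4096) = 6 ✓

x = 4096


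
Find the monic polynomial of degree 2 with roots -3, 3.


A monic polynomial with roots -3, 3 is:
p(x) = (x + 3)(x - 3)
After multiplying by (x + 3): x + 3
After multiplying by (x - 3): x^2 - 9

x^2 - 9


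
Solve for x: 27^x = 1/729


Express both sides with the same base.
1/729 = 27^(-2)
Since the bases match: x = -2

x = -2


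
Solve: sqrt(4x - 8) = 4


Square both sides: 4x - 8 = 4^2 = 16
4x = 16 + 8 = 24
x = 6
Check: sqrt(4*6 - 8) = sqrt(16) = 4 ✓

x = 6


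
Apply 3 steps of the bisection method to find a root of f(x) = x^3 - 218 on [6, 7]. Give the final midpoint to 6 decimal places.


f(x) = x^3 - 218
f(6) = -2 < 0
f(7) = 125 > 0

Step 1: midpoint = (6.000000 + 7.000000)/2 = 6.500000
  f(6.500000) = 56.625000
  f(mid) > 0, so root is in [6.000000, 6.500000]

Step 2: midpoint = (6.000000 + 6.500000)/2 = 6.250000
  f(6.250000) = 26.140625
  f(mid) > 0, so root is in [6.000000, 6.250000]

Step 3: midpoint = (6.000000 + 6.250000)/2 = 6.125000
  f(6.125000) = 11.783203
  f(mid) > 0, so root is in [6.000000, 6.125000]

midpoint = 6.125000


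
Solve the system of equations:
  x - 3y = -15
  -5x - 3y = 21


Using Cramer's rule:
Determinant D = (1)(-3) - (-5)(-3) = -3 - 15 = -18
Dx = (-15)(-3) - (21)(-3) = 45 + 63 = 108
Dy = (1)(21) - (-5)(-15) = 21 - 75 = -54
x = Dx/D = 108/-18 = -6
y = Dy/D = -54/-18 = 3

x = -6, y = 3


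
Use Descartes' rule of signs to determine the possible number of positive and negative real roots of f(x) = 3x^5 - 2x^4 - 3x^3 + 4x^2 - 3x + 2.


Descartes' rule of signs:

For positive roots, count sign changes in f(x) = 3x^5 - 2x^4 - 3x^3 + 4x^2 - 3x + 2:
Signs of coefficients: +, -, -, +, -, +
Number of sign changes: 4
Possible positive real roots: 4, 2, 0

For negative roots, examine f(-x) = -3x^5 - 2x^4 + 3x^3 + 4x^2 + 3x + 2:
Signs of coefficients: -, -, +, +, +, +
Number of sign changes: 1
Possible negative real roots: 1

Positive roots: 4 or 2 or 0; Negative roots: 1


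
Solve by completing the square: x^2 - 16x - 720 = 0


Start: x^2 - 16x - 720 = 0
Move constant: x^2 - 16x = 720
Half of -16 is -8, squared is 64
Add 64 to both sides: x^2 - 16x + 64 = 784
(x - 8)^2 = 784
x - 8 = ±28
x = 8 + 28 = 36 or x = 8 - 28 = -20

x = -20, x = 36


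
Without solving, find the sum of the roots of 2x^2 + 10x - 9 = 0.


By Vieta's formulas for ax^2 + bx + c = 0:
  Sum of roots = -b/a
  Product of roots = c/a

Here a = 2, b = 10, c = -9
Sum = -(10)/2 = -5
Product = -9/2 = -9/2

Sum = -5


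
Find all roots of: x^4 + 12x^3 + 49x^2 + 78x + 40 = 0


Let p(x) = x^4 + 12x^3 + 49x^2 + 78x + 40. By the rational root theorem (leading coefficient 1), any rational root is an integer divisor of 40: try ±1, ±2, ... in turn.
Test x = 1: value = 180 ≠ 0.
Test x = -1: value = 0 ✓, so (x + 1) is a factor.
Synthetic division by (x + 1): bring down 1; 1(-1) + 12 = 11; 11(-1) + 49 = 38; 38(-1) + 78 = 40; 40(-1) + 40 = 0 → quotient x^3 + 11x^2 + 38x + 40, remainder 0.
Continue with the quotient x^3 + 11x^2 + 38x + 40 (candidates must divide 40; re-test x = -1 first in case it repeats).
Test x = -1: value = 12 ≠ 0.
Test x = 2: value = 168 ≠ 0.
Test x = -2: value = 0 ✓, so (x + 2) is a factor.
Synthetic division by (x + 2): bring down 1; 1(-2) + 11 = 9; 9(-2) + 38 = 20; 20(-2) + 40 = 0 → quotient x^2 + 9x + 20, remainder 0.
Solve the quadratic x^2 + 9x + 20 = 0: discriminant = 9^2 - 4(1)(20) = 81 - 80 = 1.
sqrt(1) = 1, so x = (-9 ± 1)/2: x = -4 or x = -5.
Collecting all roots found:

x = -5, x = -4, x = -2, x = -1


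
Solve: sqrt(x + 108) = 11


Square both sides: x + 108 = 11^2 = 121
x = 121 - 108 = 13
x = 13
Check: sqrt(1*13 + 108) = sqrt(121) = 11 ✓

x = 13


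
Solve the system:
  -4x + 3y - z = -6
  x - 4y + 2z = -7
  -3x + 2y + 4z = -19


Using Cramer's rule. Expand each determinant along the first row.
D  = (-4)*[(-4)*4 - 2*2] - 3*[1*4 - 2*(-3)] + (-1)*[1*2 - (-4)*(-3)]
  = (-4)*(-20) - 3*(10) + (-1)*(-10) = 60
Dx = (-6)*[(-4)*4 - 2*2] - 3*[(-7)*4 - 2*(-19)] + (-1)*[(-7)*2 - (-4)*(-19)]
  = (-6)*(-20) - 3*(10) + (-1)*(-90) = 180
Dy = (-4)*[(-7)*4 - 2*(-19)] - (-6)*[1*4 - 2*(-3)] + (-1)*[1*(-19) - (-7)*(-3)]
  = (-4)*(10) - (-6)*(10) + (-1)*(-40) = 60
Dz = (-4)*[(-4)*(-19) - (-7)*2] - 3*[1*(-19) - (-7)*(-3)] + (-6)*[1*2 - (-4)*(-3)]
  = (-4)*(90) - 3*(-40) + (-6)*(-10) = -180
x = Dx/D = 180/60 = 3, y = Dy/D = 60/60 = 1, z = Dz/D = -180/60 = -3
Check eq1: (-4)(3) + (3)(1) + (-1)(-3) = -6 = -6 ✓
Check eq2: (1)(3) + (-4)(1) + (2)(-3) = -7 = -7 ✓
Check eq3: (-3)(3) + (2)(1) + (4)(-3) = -19 = -19 ✓

x = 3, y = 1, z = -3


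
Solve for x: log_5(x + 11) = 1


Convert to exponential form: x + 11 = 5^1 = 5
x = 5 - 11 = -6
Check: log_5(-6 + 11) = log_5(5) = log_5(5) = 1 ✓

x = -6


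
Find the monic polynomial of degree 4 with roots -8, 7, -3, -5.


A monic polynomial with roots -8, 7, -3, -5 is:
p(x) = (x + 8)(x - 7)(x + 3)(x + 5)
After multiplying by (x + 8): x + 8
After multiplying by (x - 7): x^2 + x - 56
After multiplying by (x + 3): x^3 + 4x^2 - 53x - 168
After multiplying by (x + 5): x^4 + 9x^3 - 33x^2 - 433x - 840

x^4 + 9x^3 - 33x^2 - 433x - 840


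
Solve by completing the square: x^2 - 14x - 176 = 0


Start: x^2 - 14x - 176 = 0
Move constant: x^2 - 14x = 176
Half of -14 is -7, squared is 49
Add 49 to both sides: x^2 - 14x + 49 = 225
(x - 7)^2 = 225
x - 7 = ±15
x = 7 + 15 = 22 or x = 7 - 15 = -8

x = -8, x = 22


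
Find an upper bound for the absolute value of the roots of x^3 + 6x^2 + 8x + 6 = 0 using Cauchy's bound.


Cauchy's bound: all roots r satisfy |r| <= 1 + max(|a_i/a_n|) for i = 0,...,n-1
where a_n is the leading coefficient.

Coefficients: [1, 6, 8, 6]
Leading coefficient a_n = 1
Ratios |a_i/a_n|: 6, 8, 6
Maximum ratio: 8
Cauchy's bound: |r| <= 1 + 8 = 9

Upper bound = 9
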